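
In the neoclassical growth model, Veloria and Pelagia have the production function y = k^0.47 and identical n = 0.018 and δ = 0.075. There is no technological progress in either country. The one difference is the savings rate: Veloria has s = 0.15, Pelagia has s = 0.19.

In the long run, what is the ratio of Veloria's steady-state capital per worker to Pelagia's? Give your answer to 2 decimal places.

Steady-state k* = [s/(n + δ)]^(1/(1−α)), so the ratio is [ (s_V/(n + δ)_V) / (s_P/(n + δ)_P) ]^1.8868.
s_V/(n + δ)_V = 0.15/0.093 = 1.6129; s_P/(n + δ)_P = 0.19/0.093 = 2.0430.
Ratio = (1.6129/2.0430)^1.8868 = 0.7895^1.8868 ≈ 0.6402

k*_V / k*_P ≈ 0.64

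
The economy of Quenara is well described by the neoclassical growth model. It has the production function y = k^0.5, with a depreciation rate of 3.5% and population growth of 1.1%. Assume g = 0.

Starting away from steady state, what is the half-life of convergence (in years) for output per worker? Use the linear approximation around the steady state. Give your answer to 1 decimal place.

t_½ ≈ 30.1 years

Near the steady state the convergence rate is λ = (1 − α)(n + δ).
λ = (1 − 0.5) × 0.046 = 0.5 × 0.046 = 0.0230
Half-life = ln 2 / λ = 0.6931 / 0.0230 ≈ 30.13 years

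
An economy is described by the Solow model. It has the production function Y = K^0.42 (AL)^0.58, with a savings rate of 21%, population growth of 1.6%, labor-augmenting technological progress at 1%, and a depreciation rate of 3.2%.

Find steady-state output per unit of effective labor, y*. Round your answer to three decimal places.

In steady state, investment equals break-even investment: s·k^α = (n + g + δ)·k.
Rearranging, k^(1−α) = s / (n + g + δ).
k^0.58 = 0.21 / (0.016 + 0.010 + 0.032) = 0.21 / 0.058 = 3.6207
k* = 3.6207^(1/0.58) ≈ 9.1925
y* = (k*)^α = 9.1925^0.42 ≈ 2.5389

y* = 2.539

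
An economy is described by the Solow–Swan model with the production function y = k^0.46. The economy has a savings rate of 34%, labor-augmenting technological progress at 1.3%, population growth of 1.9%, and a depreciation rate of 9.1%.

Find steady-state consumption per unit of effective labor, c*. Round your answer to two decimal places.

c* = 1.57

At the steady state, Δk = 0, so s·k^α = (n + g + δ)·k.
Dividing both sides by k: k^(1−α) = s / (n + g + δ).
k^0.54 = 0.34 / (0.019 + 0.013 + 0.091) = 0.34 / 0.123 = 2.7642
k* = 2.7642^(1/0.54) ≈ 6.5724
y* = (k*)^α = 6.5724^0.46 ≈ 2.3777
c* = (1 − s)·y* = (1 − 0.34) × 2.3777 ≈ 1.5693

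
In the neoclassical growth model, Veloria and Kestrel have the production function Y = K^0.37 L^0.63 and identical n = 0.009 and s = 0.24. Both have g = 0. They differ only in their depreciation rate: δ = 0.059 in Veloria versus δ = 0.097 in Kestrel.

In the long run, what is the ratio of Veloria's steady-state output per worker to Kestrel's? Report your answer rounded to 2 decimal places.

Steady-state y* = [s/(n + δ)]^(α/(1−α)), so the ratio is [ (s_V/(n + δ)_V) / (s_K/(n + δ)_K) ]^0.5873.
s_V/(n + δ)_V = 0.24/0.068 = 3.5294; s_K/(n + δ)_K = 0.24/0.106 = 2.2642.
Ratio = (3.5294/2.2642)^0.5873 = 1.5588^0.5873 ≈ 1.2979

ratio ≈ 1.30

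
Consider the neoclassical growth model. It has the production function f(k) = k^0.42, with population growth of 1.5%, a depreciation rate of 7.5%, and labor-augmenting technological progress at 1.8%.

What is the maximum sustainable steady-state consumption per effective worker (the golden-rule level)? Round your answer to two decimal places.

c_gold ≈ 1.55

At the golden rule, f'(k) = n + g + δ, so α·k^(α−1) = n + g + δ and k_gold = (α/(n + g + δ))^(1/(1−α)).
k_gold = (0.42/0.108)^(1/0.58) = 3.8889^1.7241 ≈ 10.3973
c_gold = f(k_gold) − (n + g + δ)·k_gold = 2.6737 − 0.108×10.3973 ≈ 1.5508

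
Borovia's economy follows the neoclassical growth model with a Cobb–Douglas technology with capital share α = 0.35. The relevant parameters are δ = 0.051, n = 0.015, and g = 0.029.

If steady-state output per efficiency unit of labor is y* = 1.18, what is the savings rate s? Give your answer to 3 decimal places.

s ≈ 0.129

At the steady state, Δk = 0, so s·k^α = (n + g + δ)·k.
Since y* = [s/(n + g + δ)]^(α/(1−α)), we have s/(n + g + δ) = (y*)^((1−α)/α) = 1.18^1.8571 = 1.3599.
Therefore s = 1.3599 × (n + g + δ) = 1.3599 × 0.095 = 0.1292.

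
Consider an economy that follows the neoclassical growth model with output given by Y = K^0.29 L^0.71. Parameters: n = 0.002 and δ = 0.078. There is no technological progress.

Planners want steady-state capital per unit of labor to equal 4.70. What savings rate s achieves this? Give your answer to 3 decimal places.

At the steady state, Δk = 0, so s·k^α = (n + δ)·k.
So s / (n + δ) = (k*)^(1−α) = 4.70^0.71 = 3.0005.
Therefore s = 3.0005 × (n + δ) = 3.0005 × 0.080 = 0.2400.

s ≈ 0.240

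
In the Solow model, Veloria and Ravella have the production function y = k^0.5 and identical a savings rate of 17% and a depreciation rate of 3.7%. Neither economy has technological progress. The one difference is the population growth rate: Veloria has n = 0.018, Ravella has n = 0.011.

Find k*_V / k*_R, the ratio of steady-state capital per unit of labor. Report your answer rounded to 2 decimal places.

ratio ≈ 0.76

Steady-state k* = [s/(n + δ)]^(1/(1−α)), so the ratio is [ (s_V/(n + δ)_V) / (s_R/(n + δ)_R) ]^2.
s_V/(n + δ)_V = 0.17/0.055 = 3.0909; s_R/(n + δ)_R = 0.17/0.048 = 3.5417.
Ratio = (3.0909/3.5417)^2 = 0.8727^2 ≈ 0.7616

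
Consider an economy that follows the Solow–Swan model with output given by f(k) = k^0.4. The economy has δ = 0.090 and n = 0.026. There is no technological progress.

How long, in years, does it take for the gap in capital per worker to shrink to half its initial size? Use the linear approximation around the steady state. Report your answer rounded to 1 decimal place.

t_½ ≈ 10.0 years

Near the steady state the convergence rate is λ = (1 − α)(n + δ).
λ = (1 − 0.4) × 0.116 = 0.6 × 0.116 = 0.0696
Half-life = ln 2 / λ = 0.6931 / 0.0696 ≈ 9.96 years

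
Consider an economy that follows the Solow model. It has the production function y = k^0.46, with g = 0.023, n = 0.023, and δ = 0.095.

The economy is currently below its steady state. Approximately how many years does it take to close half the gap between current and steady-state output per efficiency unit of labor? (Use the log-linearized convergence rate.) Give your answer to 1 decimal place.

t_½ ≈ 9.1 years

Near the steady state the convergence rate is λ = (1 − α)(n + g + δ).
λ = (1 − 0.46) × 0.141 = 0.54 × 0.141 = 0.07614
Half-life = ln 2 / λ = 0.6931 / 0.07614 ≈ 9.10 years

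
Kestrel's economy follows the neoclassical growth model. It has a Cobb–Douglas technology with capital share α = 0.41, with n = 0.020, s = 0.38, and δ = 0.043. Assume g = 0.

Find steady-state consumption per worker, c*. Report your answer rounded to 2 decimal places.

c* = 2.16

In steady state, investment equals break-even investment: s·k^α = (n + δ)·k.
Dividing both sides by k: k^(1−α) = s / (n + δ).
k^0.59 = 0.38 / (0.020 + 0.043) = 0.38 / 0.063 = 6.0317
k* = 6.0317^(1/0.59) ≈ 21.0271
y* = (k*)^α = 21.0271^0.41 ≈ 3.4861
c* = (1 − s)·y* = (1 − 0.38) × 3.4861 ≈ 2.1614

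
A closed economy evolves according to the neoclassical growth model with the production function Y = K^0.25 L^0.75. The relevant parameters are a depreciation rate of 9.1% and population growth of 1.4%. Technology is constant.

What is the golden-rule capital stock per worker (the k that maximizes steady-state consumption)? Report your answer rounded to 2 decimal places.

The golden rule sets f'(k) = n + δ, i.e. α·k^(α−1) = n + δ.
So k^(1−α) = α / (n + δ) = 0.25 / 0.105 = 2.3810.
k_gold = 2.3810^(1/0.75) ≈ 3.1794

k_gold ≈ 3.18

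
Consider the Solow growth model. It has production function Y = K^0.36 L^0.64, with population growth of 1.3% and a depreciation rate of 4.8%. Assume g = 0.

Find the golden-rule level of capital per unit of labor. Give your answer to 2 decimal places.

The golden rule sets f'(k) = n + δ, i.e. α·k^(α−1) = n + δ.
So k^(1−α) = α / (n + δ) = 0.36 / 0.061 = 5.9016.
k_gold = 5.9016^(1/0.64) ≈ 16.0192

k_gold ≈ 16.02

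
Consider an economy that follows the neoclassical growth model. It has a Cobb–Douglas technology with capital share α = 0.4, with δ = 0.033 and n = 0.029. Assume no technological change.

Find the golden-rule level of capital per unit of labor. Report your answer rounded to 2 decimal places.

The golden rule sets f'(k) = n + δ, i.e. α·k^(α−1) = n + δ.
So k^(1−α) = α / (n + δ) = 0.4 / 0.062 = 6.4516.
k_gold = 6.4516^(1/0.6) ≈ 22.3587

k_gold ≈ 22.36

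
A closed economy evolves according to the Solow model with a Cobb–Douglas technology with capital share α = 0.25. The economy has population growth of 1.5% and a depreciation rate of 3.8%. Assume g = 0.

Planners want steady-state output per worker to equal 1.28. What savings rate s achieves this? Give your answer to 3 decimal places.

s ≈ 0.111

Steady state requires s·f(k) = (n + δ)·k, i.e. s·k^α = (n + δ)·k.
Since y* = [s/(n + δ)]^(α/(1−α)), we have s/(n + δ) = (y*)^((1−α)/α) = 1.28^3 = 2.0972.
Therefore s = 2.0972 × (n + δ) = 2.0972 × 0.053 = 0.1112.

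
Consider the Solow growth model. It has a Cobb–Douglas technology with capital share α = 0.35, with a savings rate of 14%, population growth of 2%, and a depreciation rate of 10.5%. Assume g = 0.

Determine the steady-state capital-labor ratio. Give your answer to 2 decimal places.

k* ≈ 1.19

Steady state requires s·f(k) = (n + δ)·k, i.e. s·k^α = (n + δ)·k.
Rearranging, k^(1−α) = s / (n + δ).
k^0.65 = 0.14 / (0.020 + 0.105) = 0.14 / 0.125 = 1.1200
k* = 1.1200^(1/0.65) ≈ 1.1905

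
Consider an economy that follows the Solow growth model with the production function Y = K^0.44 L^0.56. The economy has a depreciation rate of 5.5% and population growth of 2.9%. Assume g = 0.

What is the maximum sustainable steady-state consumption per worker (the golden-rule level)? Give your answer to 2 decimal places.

c_gold ≈ 2.06

At the golden rule, f'(k) = n + δ, so α·k^(α−1) = n + δ and k_gold = (α/(n + δ))^(1/(1−α)).
k_gold = (0.44/0.084)^(1/0.56) = 5.2381^1.7857 ≈ 19.2410
c_gold = f(k_gold) − (n + δ)·k_gold = 3.6733 − 0.084×19.2410 ≈ 2.0571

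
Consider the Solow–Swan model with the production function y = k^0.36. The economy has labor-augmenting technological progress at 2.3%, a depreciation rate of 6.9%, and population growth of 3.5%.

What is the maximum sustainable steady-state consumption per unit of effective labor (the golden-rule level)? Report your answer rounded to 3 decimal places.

At the golden rule, f'(k) = n + g + δ, so α·k^(α−1) = n + g + δ and k_gold = (α/(n + g + δ))^(1/(1−α)).
k_gold = (0.36/0.127)^(1/0.64) = 2.8346^1.5625 ≈ 5.0935
c_gold = f(k_gold) − (n + g + δ)·k_gold = 1.7969 − 0.127×5.0935 ≈ 1.1500

c_gold ≈ 1.150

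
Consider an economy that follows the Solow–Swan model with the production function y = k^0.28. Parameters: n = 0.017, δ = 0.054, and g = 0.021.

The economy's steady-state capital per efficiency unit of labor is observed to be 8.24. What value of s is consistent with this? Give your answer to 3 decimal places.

s ≈ 0.420

In steady state, investment equals break-even investment: s·k^α = (n + g + δ)·k.
So s / (n + g + δ) = (k*)^(1−α) = 8.24^0.72 = 4.5653.
Therefore s = 4.5653 × (n + g + δ) = 4.5653 × 0.092 = 0.4200.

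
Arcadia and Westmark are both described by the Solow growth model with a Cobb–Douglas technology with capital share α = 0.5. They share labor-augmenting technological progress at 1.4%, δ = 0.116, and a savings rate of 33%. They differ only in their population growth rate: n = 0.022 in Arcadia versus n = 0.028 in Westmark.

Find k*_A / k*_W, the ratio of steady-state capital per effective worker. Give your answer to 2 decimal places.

ratio ≈ 1.08

Steady-state k* = [s/(n + g + δ)]^(1/(1−α)), so the ratio is [ (s_A/(n + g + δ)_A) / (s_W/(n + g + δ)_W) ]^2.
s_A/(n + g + δ)_A = 0.33/0.152 = 2.1711; s_W/(n + g + δ)_W = 0.33/0.158 = 2.0886.
Ratio = (2.1711/2.0886)^2 = 1.0395^2 ≈ 1.0806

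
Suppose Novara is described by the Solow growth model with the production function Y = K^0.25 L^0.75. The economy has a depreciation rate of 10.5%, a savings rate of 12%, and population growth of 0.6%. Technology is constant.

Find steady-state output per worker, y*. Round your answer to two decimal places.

y* ≈ 1.03

At the steady state, Δk = 0, so s·k^α = (n + δ)·k.
Dividing both sides by k: k^(1−α) = s / (n + δ).
k^0.75 = 0.12 / (0.006 + 0.105) = 0.12 / 0.111 = 1.0811
k* = 1.0811^(1/0.75) ≈ 1.1096
y* = (k*)^α = 1.1096^0.25 ≈ 1.0263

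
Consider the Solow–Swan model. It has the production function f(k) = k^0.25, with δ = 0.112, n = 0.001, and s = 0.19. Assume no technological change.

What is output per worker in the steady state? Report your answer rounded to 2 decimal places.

In steady state, investment equals break-even investment: s·k^α = (n + δ)·k.
Dividing both sides by k: k^(1−α) = s / (n + δ).
k^0.75 = 0.19 / (0.001 + 0.112) = 0.19 / 0.113 = 1.6814
k* = 1.6814^(1/0.75) ≈ 1.9994
y* = (k*)^α = 1.9994^0.25 ≈ 1.1891

y* = 1.19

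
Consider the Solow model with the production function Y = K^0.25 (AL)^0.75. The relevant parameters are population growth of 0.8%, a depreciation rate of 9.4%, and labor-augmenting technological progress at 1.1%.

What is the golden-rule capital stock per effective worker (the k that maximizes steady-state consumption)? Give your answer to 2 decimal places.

k_gold ≈ 2.88

The golden rule sets f'(k) = n + g + δ, i.e. α·k^(α−1) = n + g + δ.
So k^(1−α) = α / (n + g + δ) = 0.25 / 0.113 = 2.2124.
k_gold = 2.2124^(1/0.75) ≈ 2.8828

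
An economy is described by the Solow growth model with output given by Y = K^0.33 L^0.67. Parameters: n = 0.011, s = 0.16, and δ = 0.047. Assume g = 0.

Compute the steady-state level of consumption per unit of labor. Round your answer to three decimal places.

Steady state requires s·f(k) = (n + δ)·k, i.e. s·k^α = (n + δ)·k.
Dividing both sides by k: k^(1−α) = s / (n + δ).
k^0.67 = 0.16 / (0.011 + 0.047) = 0.16 / 0.058 = 2.7586
k* = 2.7586^(1/0.67) ≈ 4.5472
y* = (k*)^α = 4.5472^0.33 ≈ 1.6484
c* = (1 − s)·y* = (1 − 0.16) × 1.6484 ≈ 1.3847

c* = 1.385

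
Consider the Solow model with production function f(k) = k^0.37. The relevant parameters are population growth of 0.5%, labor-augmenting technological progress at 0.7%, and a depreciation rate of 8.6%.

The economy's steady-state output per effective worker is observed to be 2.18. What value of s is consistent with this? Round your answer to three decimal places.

s ≈ 0.369

At the steady state, Δk = 0, so s·k^α = (n + g + δ)·k.
Since y* = [s/(n + g + δ)]^(α/(1−α)), we have s/(n + g + δ) = (y*)^((1−α)/α) = 2.18^1.7027 = 3.7696.
Therefore s = 3.7696 × (n + g + δ) = 3.7696 × 0.098 = 0.3694.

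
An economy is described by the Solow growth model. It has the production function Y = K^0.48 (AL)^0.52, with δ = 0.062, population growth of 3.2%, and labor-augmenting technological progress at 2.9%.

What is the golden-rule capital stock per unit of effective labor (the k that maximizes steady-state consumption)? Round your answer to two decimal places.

k_gold ≈ 13.71

The golden rule sets f'(k) = n + g + δ, i.e. α·k^(α−1) = n + g + δ.
So k^(1−α) = α / (n + g + δ) = 0.48 / 0.123 = 3.9024.
k_gold = 3.9024^(1/0.52) ≈ 13.7144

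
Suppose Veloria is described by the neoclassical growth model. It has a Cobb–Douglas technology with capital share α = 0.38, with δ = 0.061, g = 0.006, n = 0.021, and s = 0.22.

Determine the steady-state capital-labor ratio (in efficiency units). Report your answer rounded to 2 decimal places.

k* = 4.38

In steady state, investment equals break-even investment: s·k^α = (n + g + δ)·k.
Rearranging, k^(1−α) = s / (n + g + δ).
k^0.62 = 0.22 / (0.021 + 0.006 + 0.061) = 0.22 / 0.088 = 2.5000
k* = 2.5000^(1/0.62) ≈ 4.3837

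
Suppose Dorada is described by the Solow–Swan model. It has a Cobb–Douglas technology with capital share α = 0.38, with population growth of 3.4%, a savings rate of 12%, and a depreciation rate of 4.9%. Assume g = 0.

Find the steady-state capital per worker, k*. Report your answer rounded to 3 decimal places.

k* ≈ 1.812

Steady state requires s·f(k) = (n + δ)·k, i.e. s·k^α = (n + δ)·k.
Dividing both sides by k: k^(1−α) = s / (n + δ).
k^0.62 = 0.12 / (0.034 + 0.049) = 0.12 / 0.083 = 1.4458
k* = 1.4458^(1/0.62) ≈ 1.8123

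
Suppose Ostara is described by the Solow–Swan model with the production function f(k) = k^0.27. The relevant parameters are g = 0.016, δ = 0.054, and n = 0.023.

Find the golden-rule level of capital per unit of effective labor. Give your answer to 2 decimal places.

The golden rule sets f'(k) = n + g + δ, i.e. α·k^(α−1) = n + g + δ.
So k^(1−α) = α / (n + g + δ) = 0.27 / 0.093 = 2.9032.
k_gold = 2.9032^(1/0.73) ≈ 4.3060

k_gold ≈ 4.31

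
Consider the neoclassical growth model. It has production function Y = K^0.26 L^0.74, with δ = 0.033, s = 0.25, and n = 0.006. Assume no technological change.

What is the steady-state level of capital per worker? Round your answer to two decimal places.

k* ≈ 12.31

Steady state requires s·f(k) = (n + δ)·k, i.e. s·k^α = (n + δ)·k.
Rearranging, k^(1−α) = s / (n + δ).
k^0.74 = 0.25 / (0.006 + 0.033) = 0.25 / 0.039 = 6.4103
k* = 6.4103^(1/0.74) ≈ 12.3133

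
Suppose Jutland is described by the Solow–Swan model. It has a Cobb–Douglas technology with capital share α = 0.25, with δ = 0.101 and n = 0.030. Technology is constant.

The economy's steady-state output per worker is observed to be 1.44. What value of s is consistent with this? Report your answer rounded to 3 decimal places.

s ≈ 0.391

Steady state requires s·f(k) = (n + δ)·k, i.e. s·k^α = (n + δ)·k.
Since y* = [s/(n + δ)]^(α/(1−α)), we have s/(n + δ) = (y*)^((1−α)/α) = 1.44^3 = 2.9860.
Therefore s = 2.9860 × (n + δ) = 2.9860 × 0.131 = 0.3912.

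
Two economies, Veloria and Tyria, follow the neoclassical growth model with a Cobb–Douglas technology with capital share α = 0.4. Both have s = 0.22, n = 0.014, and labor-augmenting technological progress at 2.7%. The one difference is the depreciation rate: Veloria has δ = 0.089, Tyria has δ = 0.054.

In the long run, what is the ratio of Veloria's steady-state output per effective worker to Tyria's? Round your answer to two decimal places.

y*_V / y*_T ≈ 0.81

Steady-state y* = [s/(n + g + δ)]^(α/(1−α)), so the ratio is [ (s_V/(n + g + δ)_V) / (s_T/(n + g + δ)_T) ]^0.6667.
s_V/(n + g + δ)_V = 0.22/0.130 = 1.6923; s_T/(n + g + δ)_T = 0.22/0.095 = 2.3158.
Ratio = (1.6923/2.3158)^0.6667 = 0.7308^0.6667 ≈ 0.8113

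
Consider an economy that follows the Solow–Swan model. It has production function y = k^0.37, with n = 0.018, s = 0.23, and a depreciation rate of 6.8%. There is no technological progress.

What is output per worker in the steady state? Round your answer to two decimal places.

Steady state requires s·f(k) = (n + δ)·k, i.e. s·k^α = (n + δ)·k.
Dividing both sides by k: k^(1−α) = s / (n + δ).
k^0.63 = 0.23 / (0.018 + 0.068) = 0.23 / 0.086 = 2.6744
k* = 2.6744^(1/0.63) ≈ 4.7658
y* = (k*)^α = 4.7658^0.37 ≈ 1.7820

y* ≈ 1.78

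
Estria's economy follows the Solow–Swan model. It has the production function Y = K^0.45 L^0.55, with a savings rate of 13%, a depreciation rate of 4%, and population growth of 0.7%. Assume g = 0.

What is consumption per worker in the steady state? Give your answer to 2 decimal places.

At the steady state, Δk = 0, so s·k^α = (n + δ)·k.
Dividing both sides by k: k^(1−α) = s / (n + δ).
k^0.55 = 0.13 / (0.007 + 0.040) = 0.13 / 0.047 = 2.7660
k* = 2.7660^(1/0.55) ≈ 6.3587
y* = (k*)^α = 6.3587^0.45 ≈ 2.2989
c* = (1 − s)·y* = (1 − 0.13) × 2.2989 ≈ 2.0000

c* = 2.00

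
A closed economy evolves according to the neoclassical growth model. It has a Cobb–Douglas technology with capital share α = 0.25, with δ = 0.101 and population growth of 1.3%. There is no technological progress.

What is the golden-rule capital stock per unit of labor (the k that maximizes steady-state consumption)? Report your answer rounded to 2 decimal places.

The golden rule sets f'(k) = n + δ, i.e. α·k^(α−1) = n + δ.
So k^(1−α) = α / (n + δ) = 0.25 / 0.114 = 2.1930.
k_gold = 2.1930^(1/0.75) ≈ 2.8492

k_gold ≈ 2.85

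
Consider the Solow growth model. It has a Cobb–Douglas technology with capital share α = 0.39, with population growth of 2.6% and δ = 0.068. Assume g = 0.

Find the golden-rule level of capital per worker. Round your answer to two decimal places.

The golden rule sets f'(k) = n + δ, i.e. α·k^(α−1) = n + δ.
So k^(1−α) = α / (n + δ) = 0.39 / 0.094 = 4.1489.
k_gold = 4.1489^(1/0.61) ≈ 10.3040

k_gold ≈ 10.30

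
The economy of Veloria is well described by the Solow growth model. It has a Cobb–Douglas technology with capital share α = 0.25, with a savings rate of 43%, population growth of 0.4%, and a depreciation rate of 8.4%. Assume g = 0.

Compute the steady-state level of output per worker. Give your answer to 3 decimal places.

y* = 1.697

In steady state, investment equals break-even investment: s·k^α = (n + δ)·k.
Rearranging, k^(1−α) = s / (n + δ).
k^0.75 = 0.43 / (0.004 + 0.084) = 0.43 / 0.088 = 4.8864
k* = 4.8864^(1/0.75) ≈ 8.2919
y* = (k*)^α = 8.2919^0.25 ≈ 1.6969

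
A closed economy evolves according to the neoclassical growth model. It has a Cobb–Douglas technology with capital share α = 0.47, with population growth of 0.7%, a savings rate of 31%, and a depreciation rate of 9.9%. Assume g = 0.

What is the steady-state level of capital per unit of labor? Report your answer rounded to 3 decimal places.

k* ≈ 7.574

In steady state, investment equals break-even investment: s·k^α = (n + δ)·k.
Dividing both sides by k: k^(1−α) = s / (n + δ).
k^0.53 = 0.31 / (0.007 + 0.099) = 0.31 / 0.106 = 2.9245
k* = 2.9245^(1/0.53) ≈ 7.5743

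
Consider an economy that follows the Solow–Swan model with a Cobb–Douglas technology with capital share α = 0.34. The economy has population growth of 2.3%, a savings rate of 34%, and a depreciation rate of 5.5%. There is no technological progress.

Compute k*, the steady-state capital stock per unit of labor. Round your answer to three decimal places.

k* ≈ 9.306

Steady state requires s·f(k) = (n + δ)·k, i.e. s·k^α = (n + δ)·k.
Rearranging, k^(1−α) = s / (n + δ).
k^0.66 = 0.34 / (0.023 + 0.055) = 0.34 / 0.078 = 4.3590
k* = 4.3590^(1/0.66) ≈ 9.3061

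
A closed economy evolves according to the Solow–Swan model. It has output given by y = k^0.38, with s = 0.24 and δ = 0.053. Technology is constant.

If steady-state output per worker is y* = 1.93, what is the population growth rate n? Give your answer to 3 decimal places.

n ≈ 0.029

Steady state requires s·f(k) = (n + δ)·k, i.e. s·k^α = (n + δ)·k.
Since y* = [s/(n + δ)]^(α/(1−α)), we have s/(n + δ) = (y*)^((1−α)/α) = 1.93^1.6316 = 2.9236.
Therefore n + δ = s / 2.9236 = 0.24 / 2.9236 = 0.0821, so n = 0.0821 − 0.053 = 0.0291.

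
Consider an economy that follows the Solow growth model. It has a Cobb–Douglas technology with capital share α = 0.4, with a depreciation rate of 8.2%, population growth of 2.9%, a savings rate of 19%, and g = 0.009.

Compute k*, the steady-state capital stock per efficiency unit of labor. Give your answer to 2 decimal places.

k* ≈ 2.15

In steady state, investment equals break-even investment: s·k^α = (n + g + δ)·k.
Rearranging, k^(1−α) = s / (n + g + δ).
k^0.6 = 0.19 / (0.029 + 0.009 + 0.082) = 0.19 / 0.120 = 1.5833
k* = 1.5833^(1/0.6) ≈ 2.1508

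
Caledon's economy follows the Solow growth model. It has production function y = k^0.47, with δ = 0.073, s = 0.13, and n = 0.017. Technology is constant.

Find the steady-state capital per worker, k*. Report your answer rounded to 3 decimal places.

k* = 2.001

Steady state requires s·f(k) = (n + δ)·k, i.e. s·k^α = (n + δ)·k.
Dividing both sides by k: k^(1−α) = s / (n + δ).
k^0.53 = 0.13 / (0.017 + 0.073) = 0.13 / 0.090 = 1.4444
k* = 1.4444^(1/0.53) ≈ 2.0012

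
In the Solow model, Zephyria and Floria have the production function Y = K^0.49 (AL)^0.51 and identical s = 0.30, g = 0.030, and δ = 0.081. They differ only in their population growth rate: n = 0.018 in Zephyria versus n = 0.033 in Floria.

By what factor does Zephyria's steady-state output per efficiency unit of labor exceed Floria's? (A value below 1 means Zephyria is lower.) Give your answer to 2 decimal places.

Steady-state y* = [s/(n + g + δ)]^(α/(1−α)), so the ratio is [ (s_Z/(n + g + δ)_Z) / (s_F/(n + g + δ)_F) ]^0.9608.
s_Z/(n + g + δ)_Z = 0.30/0.129 = 2.3256; s_F/(n + g + δ)_F = 0.30/0.144 = 2.0833.
Ratio = (2.3256/2.0833)^0.9608 = 1.1163^0.9608 ≈ 1.1115

y*_Z / y*_F ≈ 1.11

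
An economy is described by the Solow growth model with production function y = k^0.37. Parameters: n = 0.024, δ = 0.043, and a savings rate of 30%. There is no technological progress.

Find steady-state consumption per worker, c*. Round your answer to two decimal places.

At the steady state, Δk = 0, so s·k^α = (n + δ)·k.
Rearranging, k^(1−α) = s / (n + δ).
k^0.63 = 0.30 / (0.024 + 0.043) = 0.30 / 0.067 = 4.4776
k* = 4.4776^(1/0.63) ≈ 10.7995
y* = (k*)^α = 10.7995^0.37 ≈ 2.4119
c* = (1 − s)·y* = (1 − 0.30) × 2.4119 ≈ 1.6883

c* = 1.69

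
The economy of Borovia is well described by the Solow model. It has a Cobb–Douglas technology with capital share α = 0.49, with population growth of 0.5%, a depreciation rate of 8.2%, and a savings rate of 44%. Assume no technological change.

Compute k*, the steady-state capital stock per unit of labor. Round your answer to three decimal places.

In steady state, investment equals break-even investment: s·k^α = (n + δ)·k.
Dividing both sides by k: k^(1−α) = s / (n + δ).
k^0.51 = 0.44 / (0.005 + 0.082) = 0.44 / 0.087 = 5.0575
k* = 5.0575^(1/0.51) ≈ 24.0031

k* ≈ 24.003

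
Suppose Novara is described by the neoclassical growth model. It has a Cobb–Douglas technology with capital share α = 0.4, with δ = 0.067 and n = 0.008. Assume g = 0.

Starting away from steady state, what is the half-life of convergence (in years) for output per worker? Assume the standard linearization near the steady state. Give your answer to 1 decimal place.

Near the steady state the convergence rate is λ = (1 − α)(n + δ).
λ = (1 − 0.4) × 0.075 = 0.6 × 0.075 = 0.0450
Half-life = ln 2 / λ = 0.6931 / 0.0450 ≈ 15.40 years

half-life ≈ 15.4 years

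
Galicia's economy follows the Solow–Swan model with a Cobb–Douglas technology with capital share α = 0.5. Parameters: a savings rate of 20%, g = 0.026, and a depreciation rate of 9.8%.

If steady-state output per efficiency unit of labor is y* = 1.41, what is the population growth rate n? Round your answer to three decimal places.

At the steady state, Δk = 0, so s·k^α = (n + g + δ)·k.
Since y* = [s/(n + g + δ)]^(α/(1−α)), we have s/(n + g + δ) = (y*)^((1−α)/α) = 1.41^1 = 1.4100.
Therefore n + g + δ = s / 1.4100 = 0.20 / 1.4100 = 0.1418, so n = 0.1418 − 0.124 = 0.0178.

n ≈ 0.018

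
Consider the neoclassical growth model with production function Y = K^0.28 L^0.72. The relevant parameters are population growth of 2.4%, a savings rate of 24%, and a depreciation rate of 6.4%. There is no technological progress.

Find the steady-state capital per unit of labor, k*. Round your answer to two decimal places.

At the steady state, Δk = 0, so s·k^α = (n + δ)·k.
Rearranging, k^(1−α) = s / (n + δ).
k^0.72 = 0.24 / (0.024 + 0.064) = 0.24 / 0.088 = 2.7273
k* = 2.7273^(1/0.72) ≈ 4.0289

k* ≈ 4.03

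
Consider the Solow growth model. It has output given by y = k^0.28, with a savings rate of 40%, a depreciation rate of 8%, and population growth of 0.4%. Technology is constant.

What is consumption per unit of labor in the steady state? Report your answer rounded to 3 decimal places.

In steady state, investment equals break-even investment: s·k^α = (n + δ)·k.
Dividing both sides by k: k^(1−α) = s / (n + δ).
k^0.72 = 0.40 / (0.004 + 0.080) = 0.40 / 0.084 = 4.7619
k* = 4.7619^(1/0.72) ≈ 8.7370
y* = (k*)^α = 8.7370^0.28 ≈ 1.8348
c* = (1 − s)·y* = (1 − 0.40) × 1.8348 ≈ 1.1009

c* ≈ 1.101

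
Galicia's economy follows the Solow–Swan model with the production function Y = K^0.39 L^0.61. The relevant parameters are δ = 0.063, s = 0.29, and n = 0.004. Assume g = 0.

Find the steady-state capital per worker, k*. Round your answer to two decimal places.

In steady state, investment equals break-even investment: s·k^α = (n + δ)·k.
Rearranging, k^(1−α) = s / (n + δ).
k^0.61 = 0.29 / (0.004 + 0.063) = 0.29 / 0.067 = 4.3284
k* = 4.3284^(1/0.61) ≈ 11.0448

k* ≈ 11.04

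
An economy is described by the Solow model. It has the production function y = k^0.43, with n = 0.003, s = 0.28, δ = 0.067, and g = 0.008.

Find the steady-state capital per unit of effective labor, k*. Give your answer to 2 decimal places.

k* ≈ 9.41

At the steady state, Δk = 0, so s·k^α = (n + g + δ)·k.
Dividing both sides by k: k^(1−α) = s / (n + g + δ).
k^0.57 = 0.28 / (0.003 + 0.008 + 0.067) = 0.28 / 0.078 = 3.5897
k* = 3.5897^(1/0.57) ≈ 9.4143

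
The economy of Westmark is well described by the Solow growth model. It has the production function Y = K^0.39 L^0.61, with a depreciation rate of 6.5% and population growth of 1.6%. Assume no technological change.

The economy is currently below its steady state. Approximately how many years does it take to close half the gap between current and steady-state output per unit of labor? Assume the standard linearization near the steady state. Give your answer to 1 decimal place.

t_½ ≈ 14.0 years

Near the steady state the convergence rate is λ = (1 − α)(n + δ).
λ = (1 − 0.39) × 0.081 = 0.61 × 0.081 = 0.04941
Half-life = ln 2 / λ = 0.6931 / 0.04941 ≈ 14.03 years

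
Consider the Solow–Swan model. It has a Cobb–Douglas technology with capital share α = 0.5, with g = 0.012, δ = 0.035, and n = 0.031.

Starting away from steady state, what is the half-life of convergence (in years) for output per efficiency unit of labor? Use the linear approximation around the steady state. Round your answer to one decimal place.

Near the steady state the convergence rate is λ = (1 − α)(n + g + δ).
λ = (1 − 0.5) × 0.078 = 0.5 × 0.078 = 0.0390
Half-life = ln 2 / λ = 0.6931 / 0.0390 ≈ 17.77 years

about 17.8 years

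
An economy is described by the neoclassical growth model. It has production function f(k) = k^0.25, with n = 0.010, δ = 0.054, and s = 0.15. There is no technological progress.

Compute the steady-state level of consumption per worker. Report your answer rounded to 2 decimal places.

c* ≈ 1.13

In steady state, investment equals break-even investment: s·k^α = (n + δ)·k.
Rearranging, k^(1−α) = s / (n + δ).
k^0.75 = 0.15 / (0.010 + 0.054) = 0.15 / 0.064 = 2.3438
k* = 2.3438^(1/0.75) ≈ 3.1133
y* = (k*)^α = 3.1133^0.25 ≈ 1.3283
c* = (1 − s)·y* = (1 − 0.15) × 1.3283 ≈ 1.1291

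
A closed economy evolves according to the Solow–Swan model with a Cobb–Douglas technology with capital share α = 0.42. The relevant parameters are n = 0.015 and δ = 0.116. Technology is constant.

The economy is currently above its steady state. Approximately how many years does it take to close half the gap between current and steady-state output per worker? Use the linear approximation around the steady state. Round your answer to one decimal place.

t_½ ≈ 9.1 years

Near the steady state the convergence rate is λ = (1 − α)(n + δ).
λ = (1 − 0.42) × 0.131 = 0.58 × 0.131 = 0.07598
Half-life = ln 2 / λ = 0.6931 / 0.07598 ≈ 9.12 years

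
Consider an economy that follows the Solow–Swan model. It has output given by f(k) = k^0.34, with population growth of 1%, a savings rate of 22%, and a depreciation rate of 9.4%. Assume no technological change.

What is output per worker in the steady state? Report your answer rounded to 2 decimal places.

At the steady state, Δk = 0, so s·k^α = (n + δ)·k.
Rearranging, k^(1−α) = s / (n + δ).
k^0.66 = 0.22 / (0.010 + 0.094) = 0.22 / 0.104 = 2.1154
k* = 2.1154^(1/0.66) ≈ 3.1119
y* = (k*)^α = 3.1119^0.34 ≈ 1.4711

y* = 1.47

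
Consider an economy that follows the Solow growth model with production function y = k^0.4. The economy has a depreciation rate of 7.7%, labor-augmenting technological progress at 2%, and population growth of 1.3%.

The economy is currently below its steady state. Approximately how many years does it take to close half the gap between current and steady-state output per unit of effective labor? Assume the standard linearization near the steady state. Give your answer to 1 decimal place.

half-life ≈ 10.5 years

Near the steady state the convergence rate is λ = (1 − α)(n + g + δ).
λ = (1 − 0.4) × 0.110 = 0.6 × 0.110 = 0.0660
Half-life = ln 2 / λ = 0.6931 / 0.0660 ≈ 10.50 years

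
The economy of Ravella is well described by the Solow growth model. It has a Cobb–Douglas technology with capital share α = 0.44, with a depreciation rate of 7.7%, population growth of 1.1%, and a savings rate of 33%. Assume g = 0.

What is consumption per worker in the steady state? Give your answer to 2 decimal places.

In steady state, investment equals break-even investment: s·k^α = (n + δ)·k.
Dividing both sides by k: k^(1−α) = s / (n + δ).
k^0.56 = 0.33 / (0.011 + 0.077) = 0.33 / 0.088 = 3.7500
k* = 3.7500^(1/0.56) ≈ 10.5939
y* = (k*)^α = 10.5939^0.44 ≈ 2.8250
c* = (1 − s)·y* = (1 − 0.33) × 2.8250 ≈ 1.8928

c* ≈ 1.89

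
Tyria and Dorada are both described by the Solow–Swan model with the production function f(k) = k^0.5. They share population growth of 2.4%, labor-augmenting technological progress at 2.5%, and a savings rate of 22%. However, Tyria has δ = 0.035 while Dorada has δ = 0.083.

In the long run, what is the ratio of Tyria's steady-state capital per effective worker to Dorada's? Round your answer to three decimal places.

Steady-state k* = [s/(n + g + δ)]^(1/(1−α)), so the ratio is [ (s_T/(n + g + δ)_T) / (s_D/(n + g + δ)_D) ]^2.
s_T/(n + g + δ)_T = 0.22/0.084 = 2.6190; s_D/(n + g + δ)_D = 0.22/0.132 = 1.6667.
Ratio = (2.6190/1.6667)^2 = 1.5714^2 ≈ 2.4693

k*_T / k*_D ≈ 2.469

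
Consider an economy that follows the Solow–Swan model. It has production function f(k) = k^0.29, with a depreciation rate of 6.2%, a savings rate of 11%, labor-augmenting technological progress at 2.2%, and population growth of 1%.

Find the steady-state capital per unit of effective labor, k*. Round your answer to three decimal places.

At the steady state, Δk = 0, so s·k^α = (n + g + δ)·k.
Dividing both sides by k: k^(1−α) = s / (n + g + δ).
k^0.71 = 0.11 / (0.010 + 0.022 + 0.062) = 0.11 / 0.094 = 1.1702
k* = 1.1702^(1/0.71) ≈ 1.2478

k* ≈ 1.248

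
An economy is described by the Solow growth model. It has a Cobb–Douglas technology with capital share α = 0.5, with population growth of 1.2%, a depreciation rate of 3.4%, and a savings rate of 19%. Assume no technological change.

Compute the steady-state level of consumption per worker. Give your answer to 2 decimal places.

c* = 3.35

Steady state requires s·f(k) = (n + δ)·k, i.e. s·k^α = (n + δ)·k.
Dividing both sides by k: k^(1−α) = s / (n + δ).
k^0.5 = 0.19 / (0.012 + 0.034) = 0.19 / 0.046 = 4.1304
k* = 4.1304^(1/0.5) ≈ 17.0602
y* = (k*)^α = 17.0602^0.5 ≈ 4.1304
c* = (1 − s)·y* = (1 − 0.19) × 4.1304 ≈ 3.3456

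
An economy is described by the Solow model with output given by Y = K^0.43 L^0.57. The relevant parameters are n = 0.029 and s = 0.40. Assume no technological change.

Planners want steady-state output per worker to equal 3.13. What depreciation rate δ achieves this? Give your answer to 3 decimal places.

δ ≈ 0.059

In steady state, investment equals break-even investment: s·k^α = (n + δ)·k.
Since y* = [s/(n + δ)]^(α/(1−α)), we have s/(n + δ) = (y*)^((1−α)/α) = 3.13^1.3256 = 4.5383.
Therefore n + δ = s / 4.5383 = 0.40 / 4.5383 = 0.0881, so δ = 0.0881 − 0.029 = 0.0591.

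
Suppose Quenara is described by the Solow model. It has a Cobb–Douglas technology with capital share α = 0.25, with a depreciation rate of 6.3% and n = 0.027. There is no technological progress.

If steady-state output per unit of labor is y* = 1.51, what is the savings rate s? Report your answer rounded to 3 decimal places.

Steady state requires s·f(k) = (n + δ)·k, i.e. s·k^α = (n + δ)·k.
Since y* = [s/(n + δ)]^(α/(1−α)), we have s/(n + δ) = (y*)^((1−α)/α) = 1.51^3 = 3.4430.
Therefore s = 3.4430 × (n + δ) = 3.4430 × 0.090 = 0.3099.

s ≈ 0.310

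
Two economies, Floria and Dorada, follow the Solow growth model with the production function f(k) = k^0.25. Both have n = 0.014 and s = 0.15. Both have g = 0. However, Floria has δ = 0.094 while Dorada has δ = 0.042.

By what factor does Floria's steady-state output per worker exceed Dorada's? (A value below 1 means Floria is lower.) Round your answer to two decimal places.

Steady-state y* = [s/(n + δ)]^(α/(1−α)), so the ratio is [ (s_F/(n + δ)_F) / (s_D/(n + δ)_D) ]^0.3333.
s_F/(n + δ)_F = 0.15/0.108 = 1.3889; s_D/(n + δ)_D = 0.15/0.056 = 2.6786.
Ratio = (1.3889/2.6786)^0.3333 = 0.5185^0.3333 ≈ 0.8034

y*_F / y*_D ≈ 0.80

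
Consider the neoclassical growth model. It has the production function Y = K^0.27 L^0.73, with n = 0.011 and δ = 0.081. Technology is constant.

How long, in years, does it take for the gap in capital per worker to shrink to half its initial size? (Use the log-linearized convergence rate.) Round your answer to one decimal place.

Near the steady state the convergence rate is λ = (1 − α)(n + δ).
λ = (1 − 0.27) × 0.092 = 0.73 × 0.092 = 0.06716
Half-life = ln 2 / λ = 0.6931 / 0.06716 ≈ 10.32 years

half-life ≈ 10.3 years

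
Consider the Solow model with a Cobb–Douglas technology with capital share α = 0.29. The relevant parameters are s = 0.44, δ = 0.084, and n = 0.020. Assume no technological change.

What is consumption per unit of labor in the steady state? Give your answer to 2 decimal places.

c* = 1.01

In steady state, investment equals break-even investment: s·k^α = (n + δ)·k.
Dividing both sides by k: k^(1−α) = s / (n + δ).
k^0.71 = 0.44 / (0.020 + 0.084) = 0.44 / 0.104 = 4.2308
k* = 4.2308^(1/0.71) ≈ 7.6258
y* = (k*)^α = 7.6258^0.29 ≈ 1.8024
c* = (1 − s)·y* = (1 − 0.44) × 1.8024 ≈ 1.0093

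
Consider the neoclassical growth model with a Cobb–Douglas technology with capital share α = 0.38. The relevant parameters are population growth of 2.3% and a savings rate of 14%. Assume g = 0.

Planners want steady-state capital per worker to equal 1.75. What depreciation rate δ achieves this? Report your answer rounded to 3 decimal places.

δ ≈ 0.076

Steady state requires s·f(k) = (n + δ)·k, i.e. s·k^α = (n + δ)·k.
So s / (n + δ) = (k*)^(1−α) = 1.75^0.62 = 1.4148.
Therefore n + δ = s / 1.4148 = 0.14 / 1.4148 = 0.0990, so δ = 0.0990 − 0.023 = 0.0760.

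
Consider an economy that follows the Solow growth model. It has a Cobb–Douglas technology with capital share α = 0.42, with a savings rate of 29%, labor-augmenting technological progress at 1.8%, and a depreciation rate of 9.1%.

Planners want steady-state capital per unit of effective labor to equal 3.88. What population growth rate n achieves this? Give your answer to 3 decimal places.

At the steady state, Δk = 0, so s·k^α = (n + g + δ)·k.
So s / (n + g + δ) = (k*)^(1−α) = 3.88^0.58 = 2.1954.
Therefore n + g + δ = s / 2.1954 = 0.29 / 2.1954 = 0.1321, so n = 0.1321 − 0.109 = 0.0231.

n ≈ 0.023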